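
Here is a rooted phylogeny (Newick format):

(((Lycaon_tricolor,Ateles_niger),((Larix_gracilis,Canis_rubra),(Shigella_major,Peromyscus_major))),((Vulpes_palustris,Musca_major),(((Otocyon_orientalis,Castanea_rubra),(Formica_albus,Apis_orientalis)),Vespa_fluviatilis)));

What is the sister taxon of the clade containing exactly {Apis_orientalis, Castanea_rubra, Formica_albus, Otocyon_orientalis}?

Vespa_fluviatilis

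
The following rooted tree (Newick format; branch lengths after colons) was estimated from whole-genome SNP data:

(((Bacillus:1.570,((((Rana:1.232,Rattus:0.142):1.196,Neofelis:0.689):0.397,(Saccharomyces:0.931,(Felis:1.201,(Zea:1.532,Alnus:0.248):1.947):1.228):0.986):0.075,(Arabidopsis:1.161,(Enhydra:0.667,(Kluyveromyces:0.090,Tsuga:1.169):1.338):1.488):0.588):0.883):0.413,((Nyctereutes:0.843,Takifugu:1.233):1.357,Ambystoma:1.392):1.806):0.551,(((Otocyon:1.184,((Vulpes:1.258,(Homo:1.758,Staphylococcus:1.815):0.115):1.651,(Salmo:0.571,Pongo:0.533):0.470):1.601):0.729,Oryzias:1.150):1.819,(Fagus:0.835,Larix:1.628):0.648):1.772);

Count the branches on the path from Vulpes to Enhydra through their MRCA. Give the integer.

12

The MRCA of Vulpes and Enhydra is the root of the tree.
From Vulpes up to that node: 6 branches. From Enhydra up to the same node: 6 branches. Total: 6 + 6 = 12.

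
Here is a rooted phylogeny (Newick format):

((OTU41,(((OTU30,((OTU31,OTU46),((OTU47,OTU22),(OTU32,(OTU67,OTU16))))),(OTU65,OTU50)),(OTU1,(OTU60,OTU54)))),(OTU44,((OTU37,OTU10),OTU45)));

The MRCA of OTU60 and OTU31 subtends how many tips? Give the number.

13

The MRCA of OTU60 and OTU31 is the node subtending (((OTU30,((OTU31,OTU46),((OTU47,OTU22),(OTU32,(OTU67,OTU16))))),(OTU65,OTU50)),(OTU1,(OTU60,OTU54))).
That clade contains 13 terminal taxa: OTU1, OTU16, OTU22, OTU30, OTU31, OTU32, OTU46, OTU47, OTU50, OTU54, OTU60, OTU65, OTU67.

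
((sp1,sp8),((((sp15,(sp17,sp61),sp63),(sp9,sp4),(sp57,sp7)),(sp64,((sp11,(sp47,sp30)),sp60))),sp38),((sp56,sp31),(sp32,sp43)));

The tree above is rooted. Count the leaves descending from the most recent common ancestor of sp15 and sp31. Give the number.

The MRCA of sp15 and sp31 is the root, so the clade is the entire tree.
That clade contains 20 terminal taxa: sp1, sp11, sp15, sp17, sp30, sp31, sp32, sp38, sp4, sp43, sp47, sp56, sp57, sp60, sp61, sp63, sp64, sp7, sp8, sp9.

20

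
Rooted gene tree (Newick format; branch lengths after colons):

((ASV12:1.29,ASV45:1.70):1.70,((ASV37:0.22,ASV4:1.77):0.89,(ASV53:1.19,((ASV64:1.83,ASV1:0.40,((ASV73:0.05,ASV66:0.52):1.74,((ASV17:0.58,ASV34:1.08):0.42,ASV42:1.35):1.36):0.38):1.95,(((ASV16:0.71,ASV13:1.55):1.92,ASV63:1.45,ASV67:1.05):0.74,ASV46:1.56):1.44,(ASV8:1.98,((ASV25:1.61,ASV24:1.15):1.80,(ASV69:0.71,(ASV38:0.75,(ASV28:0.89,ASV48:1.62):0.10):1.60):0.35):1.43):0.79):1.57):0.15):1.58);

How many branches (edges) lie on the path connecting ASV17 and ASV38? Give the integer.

The MRCA of ASV17 and ASV38 is the node subtending ((ASV64,ASV1,((ASV73,ASV66),((ASV17,ASV34),ASV42))),(((ASV16,ASV13),ASV63,ASV67),ASV46),(ASV8,((ASV25,ASV24),(ASV69,(ASV38,(ASV28,ASV48)))))).
From ASV17 up to that node: 5 branches. From ASV38 up to the same node: 5 branches. Total: 5 + 5 = 10.

10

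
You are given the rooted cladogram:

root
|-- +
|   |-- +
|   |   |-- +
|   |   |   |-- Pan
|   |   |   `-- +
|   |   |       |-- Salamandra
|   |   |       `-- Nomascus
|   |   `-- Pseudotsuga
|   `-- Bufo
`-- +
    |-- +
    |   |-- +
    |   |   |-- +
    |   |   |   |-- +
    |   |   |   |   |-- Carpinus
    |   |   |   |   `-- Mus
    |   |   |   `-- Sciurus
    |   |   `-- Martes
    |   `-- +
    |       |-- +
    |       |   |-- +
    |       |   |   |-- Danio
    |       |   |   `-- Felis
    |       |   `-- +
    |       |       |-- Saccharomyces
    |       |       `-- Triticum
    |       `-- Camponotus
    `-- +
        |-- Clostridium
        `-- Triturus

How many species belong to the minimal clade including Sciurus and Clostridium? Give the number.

The MRCA of Sciurus and Clostridium is the node subtending (((((Carpinus,Mus),Sciurus),Martes),(((Danio,Felis),(Saccharomyces,Triticum)),Camponotus)),(Clostridium,Triturus)).
That clade contains 11 terminal taxa: Camponotus, Carpinus, Clostridium, Danio, Felis, Martes, Mus, Saccharomyces, Sciurus, Triticum, Triturus.

11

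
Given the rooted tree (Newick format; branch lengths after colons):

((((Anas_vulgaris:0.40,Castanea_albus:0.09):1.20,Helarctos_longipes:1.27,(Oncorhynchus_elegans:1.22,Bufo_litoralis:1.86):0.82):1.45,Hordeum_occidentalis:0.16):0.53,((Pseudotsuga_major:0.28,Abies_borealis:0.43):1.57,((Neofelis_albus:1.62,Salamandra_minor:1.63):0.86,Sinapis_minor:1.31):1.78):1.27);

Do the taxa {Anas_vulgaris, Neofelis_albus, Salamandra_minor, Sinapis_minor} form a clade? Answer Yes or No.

No

The MRCA of the listed taxa is the root, so the smallest clade containing them is the whole tree.
That clade also contains Abies_borealis, Bufo_litoralis, Castanea_albus, Helarctos_longipes, Hordeum_occidentalis, Oncorhynchus_elegans, Pseudotsuga_major, which are not in the proposed group, so the group is not monophyletic.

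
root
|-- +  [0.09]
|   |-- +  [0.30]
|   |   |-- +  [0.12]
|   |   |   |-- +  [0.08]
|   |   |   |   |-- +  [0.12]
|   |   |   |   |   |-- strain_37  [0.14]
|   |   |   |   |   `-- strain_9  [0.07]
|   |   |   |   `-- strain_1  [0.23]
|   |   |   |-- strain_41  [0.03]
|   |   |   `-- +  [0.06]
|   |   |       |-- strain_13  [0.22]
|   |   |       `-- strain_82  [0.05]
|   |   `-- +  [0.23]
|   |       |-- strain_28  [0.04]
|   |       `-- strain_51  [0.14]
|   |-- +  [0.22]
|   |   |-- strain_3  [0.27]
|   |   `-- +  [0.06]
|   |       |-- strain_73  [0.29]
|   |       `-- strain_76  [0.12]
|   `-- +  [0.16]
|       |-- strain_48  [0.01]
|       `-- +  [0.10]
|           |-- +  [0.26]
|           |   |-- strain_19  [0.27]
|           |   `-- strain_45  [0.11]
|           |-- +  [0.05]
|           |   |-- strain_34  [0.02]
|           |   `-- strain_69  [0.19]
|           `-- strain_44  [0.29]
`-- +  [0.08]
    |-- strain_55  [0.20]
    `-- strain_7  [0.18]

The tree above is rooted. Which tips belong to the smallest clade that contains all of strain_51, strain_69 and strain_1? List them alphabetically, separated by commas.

strain_1, strain_13, strain_19, strain_28, strain_3, strain_34, strain_37, strain_41, strain_44, strain_45, strain_48, strain_51, strain_69, strain_73, strain_76, strain_82, strain_9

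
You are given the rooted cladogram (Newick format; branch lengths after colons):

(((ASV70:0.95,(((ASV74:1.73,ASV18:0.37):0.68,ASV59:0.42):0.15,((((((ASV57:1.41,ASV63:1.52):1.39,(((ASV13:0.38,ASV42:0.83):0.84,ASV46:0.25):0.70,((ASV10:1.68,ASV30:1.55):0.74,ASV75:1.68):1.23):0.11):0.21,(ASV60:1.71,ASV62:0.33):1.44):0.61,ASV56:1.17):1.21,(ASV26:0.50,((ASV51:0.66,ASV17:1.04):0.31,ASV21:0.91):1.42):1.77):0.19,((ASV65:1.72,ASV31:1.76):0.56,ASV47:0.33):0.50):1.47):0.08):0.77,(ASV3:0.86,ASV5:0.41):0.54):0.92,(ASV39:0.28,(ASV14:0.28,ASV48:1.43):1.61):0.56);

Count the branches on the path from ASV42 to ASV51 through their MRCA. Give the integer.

11

The MRCA of ASV42 and ASV51 is the node subtending (((((ASV57,ASV63),(((ASV13,ASV42),ASV46),((ASV10,ASV30),ASV75))),(ASV60,ASV62)),ASV56),(ASV26,((ASV51,ASV17),ASV21))).
From ASV42 up to that node: 7 branches. From ASV51 up to the same node: 4 branches. Total: 7 + 4 = 11.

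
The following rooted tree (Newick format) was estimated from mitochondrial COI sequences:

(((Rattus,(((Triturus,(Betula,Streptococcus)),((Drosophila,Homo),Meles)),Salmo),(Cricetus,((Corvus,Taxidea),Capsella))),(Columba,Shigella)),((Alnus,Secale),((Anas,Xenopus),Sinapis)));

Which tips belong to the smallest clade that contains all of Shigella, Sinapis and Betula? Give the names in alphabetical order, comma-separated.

Alnus, Anas, Betula, Capsella, Columba, Corvus, Cricetus, Drosophila, Homo, Meles, Rattus, Salmo, Secale, Shigella, Sinapis, Streptococcus, Taxidea, Triturus, Xenopus

Tracing Shigella: it sits inside (Columba,Shigella).
Tracing Sinapis: it sits inside ((Anas,Xenopus),Sinapis).
Tracing Betula: it sits inside (Betula,Streptococcus).
The smallest clade enclosing all 3 is the whole tree (their MRCA is the root), so the answer is all 19 tips in alphabetical order.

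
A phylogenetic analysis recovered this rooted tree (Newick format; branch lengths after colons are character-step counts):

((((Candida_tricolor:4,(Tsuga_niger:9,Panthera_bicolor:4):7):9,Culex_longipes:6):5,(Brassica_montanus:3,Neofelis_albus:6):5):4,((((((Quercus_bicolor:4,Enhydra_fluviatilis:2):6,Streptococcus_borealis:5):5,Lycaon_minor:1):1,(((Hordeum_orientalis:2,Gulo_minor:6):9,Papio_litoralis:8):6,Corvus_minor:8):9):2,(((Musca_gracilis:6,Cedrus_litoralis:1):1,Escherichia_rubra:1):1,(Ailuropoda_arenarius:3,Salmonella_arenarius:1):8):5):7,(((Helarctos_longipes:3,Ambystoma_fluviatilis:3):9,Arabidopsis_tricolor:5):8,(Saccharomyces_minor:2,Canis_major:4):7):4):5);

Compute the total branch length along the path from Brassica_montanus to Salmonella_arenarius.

The path runs Brassica_montanus → … → MRCA → … → Salmonella_arenarius; the MRCA is the root of the tree.
Branch lengths along that path: 3 + 5 + 4 + 5 + 7 + 5 + 8 + 1 = 38.

38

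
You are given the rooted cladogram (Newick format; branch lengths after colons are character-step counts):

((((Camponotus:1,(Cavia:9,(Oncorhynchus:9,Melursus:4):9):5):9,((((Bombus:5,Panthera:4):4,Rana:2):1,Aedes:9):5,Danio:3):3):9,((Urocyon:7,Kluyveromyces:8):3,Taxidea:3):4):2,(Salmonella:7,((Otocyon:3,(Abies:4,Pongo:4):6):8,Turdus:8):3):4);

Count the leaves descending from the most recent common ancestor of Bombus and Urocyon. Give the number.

12

The MRCA of Bombus and Urocyon is the node subtending (((Camponotus,(Cavia,(Oncorhynchus,Melursus))),((((Bombus,Panthera),Rana),Aedes),Danio)),((Urocyon,Kluyveromyces),Taxidea)).
That clade contains 12 terminal taxa: Aedes, Bombus, Camponotus, Cavia, Danio, Kluyveromyces, Melursus, Oncorhynchus, Panthera, Rana, Taxidea, Urocyon.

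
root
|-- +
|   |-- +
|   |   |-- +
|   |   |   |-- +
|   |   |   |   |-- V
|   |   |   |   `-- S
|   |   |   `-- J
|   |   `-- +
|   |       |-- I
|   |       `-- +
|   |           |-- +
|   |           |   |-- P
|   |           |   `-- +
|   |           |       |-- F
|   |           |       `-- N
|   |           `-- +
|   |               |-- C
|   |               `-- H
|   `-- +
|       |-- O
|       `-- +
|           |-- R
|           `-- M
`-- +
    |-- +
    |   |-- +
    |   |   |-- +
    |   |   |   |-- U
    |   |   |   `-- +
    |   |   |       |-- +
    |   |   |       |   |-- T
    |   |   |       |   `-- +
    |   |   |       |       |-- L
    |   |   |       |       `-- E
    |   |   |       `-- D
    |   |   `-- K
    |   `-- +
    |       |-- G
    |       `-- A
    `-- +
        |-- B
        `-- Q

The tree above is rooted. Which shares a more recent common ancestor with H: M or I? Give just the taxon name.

The MRCA of H and I subtends (I,((P,(F,N)),(C,H))) (6 taxa).
The MRCA of H and M subtends ((((V,S),J),(I,((P,(F,N)),(C,H)))),(O,(R,M))) (12 taxa).
The first is nested inside the second, so H shares a more recent common ancestor with I.

I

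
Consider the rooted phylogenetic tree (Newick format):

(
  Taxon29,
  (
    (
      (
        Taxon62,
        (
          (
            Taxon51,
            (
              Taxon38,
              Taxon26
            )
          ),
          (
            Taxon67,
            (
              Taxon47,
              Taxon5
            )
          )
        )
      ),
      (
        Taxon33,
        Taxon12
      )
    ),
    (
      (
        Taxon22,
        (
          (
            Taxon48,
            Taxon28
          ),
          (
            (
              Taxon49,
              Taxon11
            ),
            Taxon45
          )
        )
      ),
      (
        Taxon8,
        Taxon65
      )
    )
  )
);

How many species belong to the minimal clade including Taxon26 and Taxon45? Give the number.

17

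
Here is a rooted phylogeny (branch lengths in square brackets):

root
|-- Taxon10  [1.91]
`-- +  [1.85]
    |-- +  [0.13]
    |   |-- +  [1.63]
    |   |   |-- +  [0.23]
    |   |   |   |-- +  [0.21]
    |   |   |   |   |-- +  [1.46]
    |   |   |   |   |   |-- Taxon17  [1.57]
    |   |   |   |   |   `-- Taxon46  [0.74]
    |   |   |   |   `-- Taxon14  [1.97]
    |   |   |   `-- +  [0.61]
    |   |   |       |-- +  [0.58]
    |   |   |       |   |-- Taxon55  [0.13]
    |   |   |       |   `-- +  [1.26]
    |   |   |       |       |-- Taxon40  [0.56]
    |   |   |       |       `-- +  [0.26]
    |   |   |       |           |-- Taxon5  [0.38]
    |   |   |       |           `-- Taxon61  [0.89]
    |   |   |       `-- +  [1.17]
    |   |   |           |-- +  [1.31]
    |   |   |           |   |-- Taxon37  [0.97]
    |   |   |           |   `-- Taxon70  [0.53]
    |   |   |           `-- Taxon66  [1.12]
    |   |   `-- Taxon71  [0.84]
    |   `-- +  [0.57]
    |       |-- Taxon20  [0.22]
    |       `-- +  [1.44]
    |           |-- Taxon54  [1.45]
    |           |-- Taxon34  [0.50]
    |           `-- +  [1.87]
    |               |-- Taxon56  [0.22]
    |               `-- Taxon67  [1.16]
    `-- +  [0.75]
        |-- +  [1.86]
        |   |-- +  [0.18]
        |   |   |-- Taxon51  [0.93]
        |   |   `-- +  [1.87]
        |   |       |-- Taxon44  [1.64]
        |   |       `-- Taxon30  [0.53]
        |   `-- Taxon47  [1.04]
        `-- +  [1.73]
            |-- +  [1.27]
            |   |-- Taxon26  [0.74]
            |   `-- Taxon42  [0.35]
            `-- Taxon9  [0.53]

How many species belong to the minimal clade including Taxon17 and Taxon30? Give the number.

The MRCA of Taxon17 and Taxon30 is the node subtending ((((((Taxon17,Taxon46),Taxon14),((Taxon55,(Taxon40,(Taxon5,Taxon61))),((Taxon37,Taxon70),Taxon66))),Taxon71),(Taxon20,(Taxon54,Taxon34,(Taxon56,Taxon67)))),(((Taxon51,(Taxon44,Taxon30)),Taxon47),((Taxon26,Taxon42),Taxon9))).
That clade contains 23 terminal taxa: Taxon14, Taxon17, Taxon20, Taxon26, Taxon30, Taxon34, Taxon37, Taxon40, Taxon42, Taxon44, Taxon46, Taxon47, Taxon5, Taxon51, Taxon54, Taxon55, Taxon56, Taxon61, Taxon66, Taxon67, Taxon70, Taxon71, Taxon9.

23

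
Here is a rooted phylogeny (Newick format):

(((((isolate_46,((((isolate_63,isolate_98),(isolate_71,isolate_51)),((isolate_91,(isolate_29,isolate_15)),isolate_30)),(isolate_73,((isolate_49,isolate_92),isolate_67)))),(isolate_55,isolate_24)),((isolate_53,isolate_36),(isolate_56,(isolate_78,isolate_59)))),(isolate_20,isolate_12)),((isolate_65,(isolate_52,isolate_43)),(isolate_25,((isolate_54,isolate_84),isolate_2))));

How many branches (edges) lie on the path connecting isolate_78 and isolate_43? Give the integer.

The MRCA of isolate_78 and isolate_43 is the root of the tree.
From isolate_78 up to that node: 6 branches. From isolate_43 up to the same node: 4 branches. Total: 6 + 4 = 10.

10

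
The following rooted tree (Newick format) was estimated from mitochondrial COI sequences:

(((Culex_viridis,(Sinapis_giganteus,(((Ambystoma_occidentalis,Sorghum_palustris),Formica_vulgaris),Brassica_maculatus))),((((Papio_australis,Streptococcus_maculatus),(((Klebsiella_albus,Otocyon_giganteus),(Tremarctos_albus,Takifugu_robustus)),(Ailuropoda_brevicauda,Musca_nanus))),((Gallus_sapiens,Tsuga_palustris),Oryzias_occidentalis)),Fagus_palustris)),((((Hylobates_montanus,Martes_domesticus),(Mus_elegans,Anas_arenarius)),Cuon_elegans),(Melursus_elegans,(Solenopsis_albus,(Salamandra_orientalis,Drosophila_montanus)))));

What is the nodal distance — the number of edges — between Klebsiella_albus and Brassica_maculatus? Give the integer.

The MRCA of Klebsiella_albus and Brassica_maculatus is the node subtending ((Culex_viridis,(Sinapis_giganteus,(((Ambystoma_occidentalis,Sorghum_palustris),Formica_vulgaris),Brassica_maculatus))),((((Papio_australis,Streptococcus_maculatus),(((Klebsiella_albus,Otocyon_giganteus),(Tremarctos_albus,Takifugu_robustus)),(Ailuropoda_brevicauda,Musca_nanus))),((Gallus_sapiens,Tsuga_palustris),Oryzias_occidentalis)),Fagus_palustris)).
From Klebsiella_albus up to that node: 7 branches. From Brassica_maculatus up to the same node: 4 branches. Total: 7 + 4 = 11.

11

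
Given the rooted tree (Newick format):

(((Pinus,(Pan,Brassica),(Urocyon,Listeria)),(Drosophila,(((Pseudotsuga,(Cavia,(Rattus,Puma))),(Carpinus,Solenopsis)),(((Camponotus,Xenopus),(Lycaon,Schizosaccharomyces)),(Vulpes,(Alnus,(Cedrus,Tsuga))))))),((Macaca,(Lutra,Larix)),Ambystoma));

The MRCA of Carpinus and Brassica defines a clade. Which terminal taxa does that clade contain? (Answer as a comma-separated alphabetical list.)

Tracing Carpinus: it sits inside (Carpinus,Solenopsis).
Tracing Brassica: it sits inside (Pan,Brassica).
The smallest clade enclosing both is ((Pinus,(Pan,Brassica),(Urocyon,Listeria)),(Drosophila,(((Pseudotsuga,(Cavia,(Rattus,Puma))),(Carpinus,Solenopsis)),(((Camponotus,Xenopus),(Lycaon,Schizosaccharomyces)),(Vulpes,(Alnus,(Cedrus,Tsuga))))))); the answer is its 20 terminal taxa in alphabetical order.

Alnus, Brassica, Camponotus, Carpinus, Cavia, Cedrus, Drosophila, Listeria, Lycaon, Pan, Pinus, Pseudotsuga, Puma, Rattus, Schizosaccharomyces, Solenopsis, Tsuga, Urocyon, Vulpes, Xenopus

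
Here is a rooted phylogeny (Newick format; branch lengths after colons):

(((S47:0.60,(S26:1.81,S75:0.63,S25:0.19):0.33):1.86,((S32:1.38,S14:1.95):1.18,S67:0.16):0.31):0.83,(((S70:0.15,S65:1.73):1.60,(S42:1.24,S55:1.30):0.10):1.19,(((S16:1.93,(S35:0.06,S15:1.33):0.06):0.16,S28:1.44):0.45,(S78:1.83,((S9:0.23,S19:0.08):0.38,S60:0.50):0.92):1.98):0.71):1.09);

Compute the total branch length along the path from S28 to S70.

5.54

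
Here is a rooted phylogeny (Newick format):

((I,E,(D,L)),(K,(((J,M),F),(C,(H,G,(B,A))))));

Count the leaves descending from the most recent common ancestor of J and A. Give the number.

8

The MRCA of J and A is the node subtending (((J,M),F),(C,(H,G,(B,A)))).
That clade contains 8 terminal taxa: A, B, C, F, G, H, J, M.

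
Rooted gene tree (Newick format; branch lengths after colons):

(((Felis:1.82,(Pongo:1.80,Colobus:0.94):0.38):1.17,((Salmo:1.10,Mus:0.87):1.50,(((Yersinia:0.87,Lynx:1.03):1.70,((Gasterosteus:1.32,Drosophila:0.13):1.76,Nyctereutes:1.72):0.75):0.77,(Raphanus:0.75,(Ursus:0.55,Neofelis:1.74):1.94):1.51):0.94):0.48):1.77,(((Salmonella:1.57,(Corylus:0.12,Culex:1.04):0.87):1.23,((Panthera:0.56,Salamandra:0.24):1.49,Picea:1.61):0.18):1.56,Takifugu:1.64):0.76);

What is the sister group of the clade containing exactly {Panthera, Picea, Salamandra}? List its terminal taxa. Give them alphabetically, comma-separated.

The clade containing exactly {Panthera, Picea, Salamandra} attaches to the tree at the node subtending ((Salmonella,(Corylus,Culex)),((Panthera,Salamandra),Picea)).
The other lineage descending from that same node — the sister group — is (Salmonella,(Corylus,Culex)); its 3 tips in alphabetical order are the answer.

Corylus, Culex, Salmonella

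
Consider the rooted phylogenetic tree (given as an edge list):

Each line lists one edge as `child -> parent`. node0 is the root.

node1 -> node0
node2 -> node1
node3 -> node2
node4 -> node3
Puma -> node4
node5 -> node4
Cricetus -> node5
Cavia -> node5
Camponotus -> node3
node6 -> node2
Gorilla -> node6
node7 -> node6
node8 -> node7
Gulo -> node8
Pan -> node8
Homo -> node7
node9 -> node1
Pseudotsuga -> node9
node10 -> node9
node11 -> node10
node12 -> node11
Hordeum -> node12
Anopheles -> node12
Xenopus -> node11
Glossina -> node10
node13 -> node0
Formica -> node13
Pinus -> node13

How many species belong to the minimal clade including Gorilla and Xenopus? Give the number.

The MRCA of Gorilla and Xenopus is the node subtending ((((Puma,(Cricetus,Cavia)),Camponotus),(Gorilla,((Gulo,Pan),Homo))),(Pseudotsuga,(((Hordeum,Anopheles),Xenopus),Glossina))).
That clade contains 13 terminal taxa: Anopheles, Camponotus, Cavia, Cricetus, Glossina, Gorilla, Gulo, Homo, Hordeum, Pan, Pseudotsuga, Puma, Xenopus.

13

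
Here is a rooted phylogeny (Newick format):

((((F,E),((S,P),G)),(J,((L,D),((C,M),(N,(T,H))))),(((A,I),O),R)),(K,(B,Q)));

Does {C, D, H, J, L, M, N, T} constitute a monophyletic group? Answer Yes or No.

The most recent common ancestor of these taxa subtends (J,((L,D),((C,M),(N,(T,H))))).
That clade has exactly 8 tips — every listed taxon and nothing else — so the group is monophyletic.

Yes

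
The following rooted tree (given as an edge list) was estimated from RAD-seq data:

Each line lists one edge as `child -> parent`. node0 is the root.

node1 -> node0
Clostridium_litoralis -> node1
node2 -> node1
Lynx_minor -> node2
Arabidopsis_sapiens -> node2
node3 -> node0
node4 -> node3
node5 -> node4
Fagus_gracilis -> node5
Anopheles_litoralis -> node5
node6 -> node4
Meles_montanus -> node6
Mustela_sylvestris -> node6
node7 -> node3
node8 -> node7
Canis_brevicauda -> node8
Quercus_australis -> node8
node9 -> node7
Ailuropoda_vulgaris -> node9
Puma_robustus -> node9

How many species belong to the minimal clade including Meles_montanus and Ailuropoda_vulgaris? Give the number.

The MRCA of Meles_montanus and Ailuropoda_vulgaris is the node subtending (((Fagus_gracilis,Anopheles_litoralis),(Meles_montanus,Mustela_sylvestris)),((Canis_brevicauda,Quercus_australis),(Ailuropoda_vulgaris,Puma_robustus))).
That clade contains 8 terminal taxa: Ailuropoda_vulgaris, Anopheles_litoralis, Canis_brevicauda, Fagus_gracilis, Meles_montanus, Mustela_sylvestris, Puma_robustus, Quercus_australis.

8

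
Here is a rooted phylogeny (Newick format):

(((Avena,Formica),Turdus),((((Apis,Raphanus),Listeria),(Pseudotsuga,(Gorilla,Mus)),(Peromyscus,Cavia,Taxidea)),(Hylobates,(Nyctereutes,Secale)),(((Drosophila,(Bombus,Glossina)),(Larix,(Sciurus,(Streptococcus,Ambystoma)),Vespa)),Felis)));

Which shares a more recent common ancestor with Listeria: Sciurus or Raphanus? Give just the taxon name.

The MRCA of Listeria and Raphanus subtends ((Apis,Raphanus),Listeria) (3 taxa).
The MRCA of Listeria and Sciurus subtends ((((Apis,Raphanus),Listeria),(Pseudotsuga,(Gorilla,Mus)),(Peromyscus,Cavia,Taxidea)),(Hylobates,(Nyctereutes,Secale)),(((Drosophila,(Bombus,Glossina)),(Larix,(Sciurus,(Streptococcus,Ambystoma)),Vespa)),Felis)) (21 taxa).
The first is nested inside the second, so Listeria shares a more recent common ancestor with Raphanus.

Raphanus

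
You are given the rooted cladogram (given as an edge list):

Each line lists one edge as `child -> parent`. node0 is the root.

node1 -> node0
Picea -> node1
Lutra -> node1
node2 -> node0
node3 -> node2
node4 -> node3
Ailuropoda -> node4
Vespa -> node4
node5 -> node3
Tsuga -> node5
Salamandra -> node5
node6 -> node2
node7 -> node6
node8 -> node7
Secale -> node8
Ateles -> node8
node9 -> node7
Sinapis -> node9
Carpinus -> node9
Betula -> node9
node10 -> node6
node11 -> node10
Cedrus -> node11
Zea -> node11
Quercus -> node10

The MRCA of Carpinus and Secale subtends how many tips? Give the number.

5

The MRCA of Carpinus and Secale is the node subtending ((Secale,Ateles),(Sinapis,Carpinus,Betula)).
That clade contains 5 terminal taxa: Ateles, Betula, Carpinus, Secale, Sinapis.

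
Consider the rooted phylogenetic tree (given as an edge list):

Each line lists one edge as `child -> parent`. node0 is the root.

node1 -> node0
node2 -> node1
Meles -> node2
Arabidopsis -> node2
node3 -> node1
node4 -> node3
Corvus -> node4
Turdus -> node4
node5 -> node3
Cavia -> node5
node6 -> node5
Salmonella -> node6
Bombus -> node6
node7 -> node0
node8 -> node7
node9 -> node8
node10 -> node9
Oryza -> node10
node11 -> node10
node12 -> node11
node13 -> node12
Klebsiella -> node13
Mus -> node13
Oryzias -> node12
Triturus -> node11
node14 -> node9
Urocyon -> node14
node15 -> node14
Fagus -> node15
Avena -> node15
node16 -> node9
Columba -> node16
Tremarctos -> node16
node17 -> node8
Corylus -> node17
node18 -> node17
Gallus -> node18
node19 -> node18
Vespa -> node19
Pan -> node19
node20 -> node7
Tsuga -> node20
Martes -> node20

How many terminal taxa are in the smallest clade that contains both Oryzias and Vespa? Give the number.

The MRCA of Oryzias and Vespa is the node subtending (((Oryza,(((Klebsiella,Mus),Oryzias),Triturus)),(Urocyon,(Fagus,Avena)),(Columba,Tremarctos)),(Corylus,(Gallus,(Vespa,Pan)))).
That clade contains 14 terminal taxa: Avena, Columba, Corylus, Fagus, Gallus, Klebsiella, Mus, Oryza, Oryzias, Pan, Tremarctos, Triturus, Urocyon, Vespa.

14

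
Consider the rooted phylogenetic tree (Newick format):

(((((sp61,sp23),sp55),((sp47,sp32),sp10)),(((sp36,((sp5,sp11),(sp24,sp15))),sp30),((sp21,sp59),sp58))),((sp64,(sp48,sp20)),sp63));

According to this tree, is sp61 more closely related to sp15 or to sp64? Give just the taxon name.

sp15

The MRCA of sp61 and sp15 subtends ((((sp61,sp23),sp55),((sp47,sp32),sp10)),(((sp36,((sp5,sp11),(sp24,sp15))),sp30),((sp21,sp59),sp58))) (15 taxa).
The MRCA of sp61 and sp64 is the root, subtending the entire tree (19 taxa).
The first is nested inside the second, so sp61 shares a more recent common ancestor with sp15.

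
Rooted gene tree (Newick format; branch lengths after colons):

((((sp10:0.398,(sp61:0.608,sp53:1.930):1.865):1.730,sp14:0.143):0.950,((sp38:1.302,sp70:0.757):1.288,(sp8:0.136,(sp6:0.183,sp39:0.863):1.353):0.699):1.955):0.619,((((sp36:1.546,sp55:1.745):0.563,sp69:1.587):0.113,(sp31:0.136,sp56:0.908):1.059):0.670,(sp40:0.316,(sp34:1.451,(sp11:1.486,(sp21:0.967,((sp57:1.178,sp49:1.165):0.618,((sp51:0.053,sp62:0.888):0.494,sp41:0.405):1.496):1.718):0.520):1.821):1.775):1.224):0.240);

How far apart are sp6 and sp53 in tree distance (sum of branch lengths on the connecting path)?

10.665

The path runs sp6 → … → MRCA → … → sp53; the MRCA is the node subtending (((sp10,(sp61,sp53)),sp14),((sp38,sp70),(sp8,(sp6,sp39)))).
Branch lengths along that path: 0.183 + 1.353 + 0.699 + 1.955 + 0.950 + 1.730 + 1.865 + 1.930 = 10.665.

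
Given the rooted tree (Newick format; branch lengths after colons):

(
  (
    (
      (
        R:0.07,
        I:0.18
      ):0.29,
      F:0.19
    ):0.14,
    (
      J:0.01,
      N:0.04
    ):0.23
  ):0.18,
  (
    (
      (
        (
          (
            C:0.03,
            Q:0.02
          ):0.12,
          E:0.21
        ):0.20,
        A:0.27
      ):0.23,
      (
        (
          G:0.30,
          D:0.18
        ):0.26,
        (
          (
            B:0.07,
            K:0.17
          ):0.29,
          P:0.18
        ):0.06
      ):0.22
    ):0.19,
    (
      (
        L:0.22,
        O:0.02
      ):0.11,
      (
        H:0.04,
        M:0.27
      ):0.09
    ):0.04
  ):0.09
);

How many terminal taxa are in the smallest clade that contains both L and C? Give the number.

13

The MRCA of L and C is the node subtending (((((C,Q),E),A),((G,D),((B,K),P))),((L,O),(H,M))).
That clade contains 13 terminal taxa: A, B, C, D, E, G, H, K, L, M, O, P, Q.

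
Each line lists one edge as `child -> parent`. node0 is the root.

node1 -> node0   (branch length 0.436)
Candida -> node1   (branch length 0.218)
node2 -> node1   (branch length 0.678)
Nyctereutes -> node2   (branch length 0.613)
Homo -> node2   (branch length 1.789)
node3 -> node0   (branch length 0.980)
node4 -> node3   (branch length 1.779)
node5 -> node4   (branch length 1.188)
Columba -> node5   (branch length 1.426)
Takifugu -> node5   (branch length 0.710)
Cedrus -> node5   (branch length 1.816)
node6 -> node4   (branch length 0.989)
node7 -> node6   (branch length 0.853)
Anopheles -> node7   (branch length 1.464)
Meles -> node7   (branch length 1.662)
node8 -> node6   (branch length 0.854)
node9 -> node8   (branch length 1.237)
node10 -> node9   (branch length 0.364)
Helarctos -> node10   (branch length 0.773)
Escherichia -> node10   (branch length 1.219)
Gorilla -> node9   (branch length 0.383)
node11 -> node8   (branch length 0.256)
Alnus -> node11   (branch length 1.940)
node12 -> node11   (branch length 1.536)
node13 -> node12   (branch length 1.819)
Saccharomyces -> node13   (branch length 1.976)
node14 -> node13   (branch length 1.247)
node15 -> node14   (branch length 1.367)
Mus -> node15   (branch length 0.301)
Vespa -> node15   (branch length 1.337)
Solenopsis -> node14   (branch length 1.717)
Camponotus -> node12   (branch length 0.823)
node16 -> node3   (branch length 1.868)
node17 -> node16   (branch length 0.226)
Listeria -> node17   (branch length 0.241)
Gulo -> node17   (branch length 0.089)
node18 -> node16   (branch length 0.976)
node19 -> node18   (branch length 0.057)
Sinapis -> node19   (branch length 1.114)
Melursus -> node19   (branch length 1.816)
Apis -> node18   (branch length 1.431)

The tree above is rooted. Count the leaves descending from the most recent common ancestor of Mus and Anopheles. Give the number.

11

The MRCA of Mus and Anopheles is the node subtending ((Anopheles,Meles),(((Helarctos,Escherichia),Gorilla),(Alnus,((Saccharomyces,((Mus,Vespa),Solenopsis)),Camponotus)))).
That clade contains 11 terminal taxa: Alnus, Anopheles, Camponotus, Escherichia, Gorilla, Helarctos, Meles, Mus, Saccharomyces, Solenopsis, Vespa.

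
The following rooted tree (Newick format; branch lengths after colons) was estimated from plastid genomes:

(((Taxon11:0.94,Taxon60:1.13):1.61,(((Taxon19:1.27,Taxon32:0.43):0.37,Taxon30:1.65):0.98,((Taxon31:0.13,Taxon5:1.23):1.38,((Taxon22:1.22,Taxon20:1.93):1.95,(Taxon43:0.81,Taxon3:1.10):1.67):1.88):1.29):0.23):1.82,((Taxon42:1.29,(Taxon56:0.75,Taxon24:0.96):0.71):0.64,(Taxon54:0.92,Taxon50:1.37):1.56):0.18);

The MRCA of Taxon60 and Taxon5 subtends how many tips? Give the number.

The MRCA of Taxon60 and Taxon5 is the node subtending ((Taxon11,Taxon60),(((Taxon19,Taxon32),Taxon30),((Taxon31,Taxon5),((Taxon22,Taxon20),(Taxon43,Taxon3))))).
That clade contains 11 terminal taxa: Taxon11, Taxon19, Taxon20, Taxon22, Taxon3, Taxon30, Taxon31, Taxon32, Taxon43, Taxon5, Taxon60.

11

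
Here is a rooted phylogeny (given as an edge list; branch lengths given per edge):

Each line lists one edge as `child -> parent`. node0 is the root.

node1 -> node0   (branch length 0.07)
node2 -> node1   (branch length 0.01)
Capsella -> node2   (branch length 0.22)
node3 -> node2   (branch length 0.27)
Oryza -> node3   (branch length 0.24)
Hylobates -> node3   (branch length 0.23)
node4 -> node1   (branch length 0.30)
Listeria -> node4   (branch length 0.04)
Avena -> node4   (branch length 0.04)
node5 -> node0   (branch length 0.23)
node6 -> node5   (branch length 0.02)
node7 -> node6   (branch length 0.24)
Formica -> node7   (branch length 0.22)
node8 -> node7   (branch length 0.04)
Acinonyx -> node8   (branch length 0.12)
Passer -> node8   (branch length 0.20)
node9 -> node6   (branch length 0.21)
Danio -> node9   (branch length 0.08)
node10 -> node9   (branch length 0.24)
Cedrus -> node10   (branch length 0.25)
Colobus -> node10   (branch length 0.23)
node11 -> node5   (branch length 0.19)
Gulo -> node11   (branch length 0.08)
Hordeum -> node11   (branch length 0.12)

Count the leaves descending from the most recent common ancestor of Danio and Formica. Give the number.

The MRCA of Danio and Formica is the node subtending ((Formica,(Acinonyx,Passer)),(Danio,(Cedrus,Colobus))).
That clade contains 6 terminal taxa: Acinonyx, Cedrus, Colobus, Danio, Formica, Passer.

6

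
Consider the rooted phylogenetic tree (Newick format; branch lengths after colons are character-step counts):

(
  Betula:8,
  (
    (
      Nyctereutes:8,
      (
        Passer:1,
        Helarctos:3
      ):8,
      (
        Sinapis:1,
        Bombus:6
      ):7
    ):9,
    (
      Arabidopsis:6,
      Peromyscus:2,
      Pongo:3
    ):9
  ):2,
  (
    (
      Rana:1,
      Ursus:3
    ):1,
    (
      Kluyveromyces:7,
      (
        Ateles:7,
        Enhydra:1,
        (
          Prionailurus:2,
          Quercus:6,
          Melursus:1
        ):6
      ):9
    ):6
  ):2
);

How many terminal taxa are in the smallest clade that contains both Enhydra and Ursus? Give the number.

8

The MRCA of Enhydra and Ursus is the node subtending ((Rana,Ursus),(Kluyveromyces,(Ateles,Enhydra,(Prionailurus,Quercus,Melursus)))).
That clade contains 8 terminal taxa: Ateles, Enhydra, Kluyveromyces, Melursus, Prionailurus, Quercus, Rana, Ursus.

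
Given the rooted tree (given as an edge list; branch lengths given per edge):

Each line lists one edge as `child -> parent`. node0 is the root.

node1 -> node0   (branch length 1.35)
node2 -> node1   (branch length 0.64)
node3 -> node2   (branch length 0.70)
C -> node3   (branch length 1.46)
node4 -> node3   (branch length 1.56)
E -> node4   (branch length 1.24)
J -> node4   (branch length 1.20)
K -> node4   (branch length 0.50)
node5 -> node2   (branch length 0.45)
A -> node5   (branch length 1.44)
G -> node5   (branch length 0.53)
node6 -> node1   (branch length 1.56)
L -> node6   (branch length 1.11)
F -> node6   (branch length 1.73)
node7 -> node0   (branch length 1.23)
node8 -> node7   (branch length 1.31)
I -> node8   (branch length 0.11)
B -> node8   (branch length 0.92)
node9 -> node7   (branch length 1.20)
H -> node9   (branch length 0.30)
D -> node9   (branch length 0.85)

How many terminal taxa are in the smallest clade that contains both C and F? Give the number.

The MRCA of C and F is the node subtending (((C,(E,J,K)),(A,G)),(L,F)).
That clade contains 8 terminal taxa: A, C, E, F, G, J, K, L.

8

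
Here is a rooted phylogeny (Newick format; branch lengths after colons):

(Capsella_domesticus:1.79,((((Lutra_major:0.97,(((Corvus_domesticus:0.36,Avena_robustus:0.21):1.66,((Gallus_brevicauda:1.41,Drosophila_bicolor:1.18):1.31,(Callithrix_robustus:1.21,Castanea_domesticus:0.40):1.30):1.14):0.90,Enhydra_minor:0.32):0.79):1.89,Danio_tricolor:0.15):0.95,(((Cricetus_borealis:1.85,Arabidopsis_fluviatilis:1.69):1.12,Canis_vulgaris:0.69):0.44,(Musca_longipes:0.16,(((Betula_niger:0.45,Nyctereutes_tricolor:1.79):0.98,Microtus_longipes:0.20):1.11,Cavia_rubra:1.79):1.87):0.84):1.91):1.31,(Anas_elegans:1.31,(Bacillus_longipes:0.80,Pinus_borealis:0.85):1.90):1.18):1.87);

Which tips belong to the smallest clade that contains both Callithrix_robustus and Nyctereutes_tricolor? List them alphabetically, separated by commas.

Tracing Callithrix_robustus: it sits inside (Callithrix_robustus,Castanea_domesticus).
Tracing Nyctereutes_tricolor: it sits inside (Betula_niger,Nyctereutes_tricolor).
The smallest clade enclosing both is (((Lutra_major,(((Corvus_domesticus,Avena_robustus),((Gallus_brevicauda,Drosophila_bicolor),(Callithrix_robustus,Castanea_domesticus))),Enhydra_minor)),Danio_tricolor),(((Cricetus_borealis,Arabidopsis_fluviatilis),Canis_vulgaris),(Musca_longipes,(((Betula_niger,Nyctereutes_tricolor),Microtus_longipes),Cavia_rubra)))); the answer is its 17 terminal taxa in alphabetical order.

Arabidopsis_fluviatilis, Avena_robustus, Betula_niger, Callithrix_robustus, Canis_vulgaris, Castanea_domesticus, Cavia_rubra, Corvus_domesticus, Cricetus_borealis, Danio_tricolor, Drosophila_bicolor, Enhydra_minor, Gallus_brevicauda, Lutra_major, Microtus_longipes, Musca_longipes, Nyctereutes_tricolor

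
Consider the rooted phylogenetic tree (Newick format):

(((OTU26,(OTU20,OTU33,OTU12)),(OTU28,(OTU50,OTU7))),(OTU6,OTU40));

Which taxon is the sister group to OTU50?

OTU50 attaches to the tree at the node subtending (OTU50,OTU7).
The other lineage descending from that same node — the sister group — is the single tip OTU7.

OTU7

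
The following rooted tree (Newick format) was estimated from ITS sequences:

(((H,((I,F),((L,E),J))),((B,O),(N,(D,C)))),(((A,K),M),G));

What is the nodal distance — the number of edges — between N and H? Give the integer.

The MRCA of N and H is the node subtending ((H,((I,F),((L,E),J))),((B,O),(N,(D,C)))).
From N up to that node: 3 branches. From H up to the same node: 2 branches. Total: 3 + 2 = 5.

5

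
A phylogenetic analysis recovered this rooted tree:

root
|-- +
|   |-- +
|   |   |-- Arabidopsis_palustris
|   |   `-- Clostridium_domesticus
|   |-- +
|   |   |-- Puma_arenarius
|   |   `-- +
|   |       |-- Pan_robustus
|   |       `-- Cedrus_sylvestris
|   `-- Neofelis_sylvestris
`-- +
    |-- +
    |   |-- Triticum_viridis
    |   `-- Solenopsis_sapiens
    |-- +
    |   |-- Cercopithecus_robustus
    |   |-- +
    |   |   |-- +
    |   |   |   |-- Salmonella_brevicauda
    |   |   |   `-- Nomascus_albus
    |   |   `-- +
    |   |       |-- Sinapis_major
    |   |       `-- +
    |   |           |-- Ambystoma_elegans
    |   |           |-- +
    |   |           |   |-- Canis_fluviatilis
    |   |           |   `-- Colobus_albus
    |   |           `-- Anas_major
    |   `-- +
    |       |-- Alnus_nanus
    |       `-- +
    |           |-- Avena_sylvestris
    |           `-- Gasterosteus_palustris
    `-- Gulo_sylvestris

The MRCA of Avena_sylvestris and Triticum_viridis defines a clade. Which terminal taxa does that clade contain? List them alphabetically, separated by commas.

Alnus_nanus, Ambystoma_elegans, Anas_major, Avena_sylvestris, Canis_fluviatilis, Cercopithecus_robustus, Colobus_albus, Gasterosteus_palustris, Gulo_sylvestris, Nomascus_albus, Salmonella_brevicauda, Sinapis_major, Solenopsis_sapiens, Triticum_viridis

Tracing Avena_sylvestris: it sits inside (Avena_sylvestris,Gasterosteus_palustris).
Tracing Triticum_viridis: it sits inside (Triticum_viridis,Solenopsis_sapiens).
The smallest clade enclosing both is ((Triticum_viridis,Solenopsis_sapiens),(Cercopithecus_robustus,((Salmonella_brevicauda,Nomascus_albus),(Sinapis_major,(Ambystoma_elegans,(Canis_fluviatilis,Colobus_albus),Anas_major))),(Alnus_nanus,(Avena_sylvestris,Gasterosteus_palustris))),Gulo_sylvestris); the answer is its 14 terminal taxa in alphabetical order.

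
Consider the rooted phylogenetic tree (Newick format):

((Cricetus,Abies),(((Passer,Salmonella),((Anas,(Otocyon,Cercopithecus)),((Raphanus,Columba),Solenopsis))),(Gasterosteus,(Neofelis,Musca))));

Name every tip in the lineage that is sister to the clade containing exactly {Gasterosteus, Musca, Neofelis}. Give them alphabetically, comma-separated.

The clade containing exactly {Gasterosteus, Musca, Neofelis} attaches to the tree at the node subtending (((Passer,Salmonella),((Anas,(Otocyon,Cercopithecus)),((Raphanus,Columba),Solenopsis))),(Gasterosteus,(Neofelis,Musca))).
The other lineage descending from that same node — the sister group — is ((Passer,Salmonella),((Anas,(Otocyon,Cercopithecus)),((Raphanus,Columba),Solenopsis))); its 8 tips in alphabetical order are the answer.

Anas, Cercopithecus, Columba, Otocyon, Passer, Raphanus, Salmonella, Solenopsis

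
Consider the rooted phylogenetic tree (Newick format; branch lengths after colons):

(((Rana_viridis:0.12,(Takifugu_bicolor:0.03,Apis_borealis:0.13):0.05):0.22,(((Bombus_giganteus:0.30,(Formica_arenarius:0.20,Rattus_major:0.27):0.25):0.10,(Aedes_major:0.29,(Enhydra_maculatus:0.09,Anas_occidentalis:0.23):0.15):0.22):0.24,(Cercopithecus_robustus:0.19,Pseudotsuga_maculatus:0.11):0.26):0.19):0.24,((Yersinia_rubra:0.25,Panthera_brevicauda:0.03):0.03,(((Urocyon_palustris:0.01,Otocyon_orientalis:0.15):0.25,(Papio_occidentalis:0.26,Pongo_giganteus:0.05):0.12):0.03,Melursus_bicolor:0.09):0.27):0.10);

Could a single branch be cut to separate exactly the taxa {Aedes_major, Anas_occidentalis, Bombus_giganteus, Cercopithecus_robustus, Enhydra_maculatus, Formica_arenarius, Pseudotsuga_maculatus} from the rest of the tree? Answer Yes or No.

The MRCA of the listed taxa subtends (((Bombus_giganteus,(Formica_arenarius,Rattus_major)),(Aedes_major,(Enhydra_maculatus,Anas_occidentalis))),(Cercopithecus_robustus,Pseudotsuga_maculatus)).
That clade also contains Rattus_major, which is not in the proposed group, so the group is not monophyletic.

No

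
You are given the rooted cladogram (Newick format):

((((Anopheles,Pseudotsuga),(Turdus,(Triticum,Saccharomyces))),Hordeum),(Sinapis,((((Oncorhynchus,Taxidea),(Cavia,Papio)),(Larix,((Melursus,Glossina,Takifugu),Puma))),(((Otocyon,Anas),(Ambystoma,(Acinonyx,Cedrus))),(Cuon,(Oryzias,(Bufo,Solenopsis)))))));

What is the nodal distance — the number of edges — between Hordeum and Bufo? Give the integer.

The MRCA of Hordeum and Bufo is the root of the tree.
From Hordeum up to that node: 2 branches. From Bufo up to the same node: 7 branches. Total: 2 + 7 = 9.

9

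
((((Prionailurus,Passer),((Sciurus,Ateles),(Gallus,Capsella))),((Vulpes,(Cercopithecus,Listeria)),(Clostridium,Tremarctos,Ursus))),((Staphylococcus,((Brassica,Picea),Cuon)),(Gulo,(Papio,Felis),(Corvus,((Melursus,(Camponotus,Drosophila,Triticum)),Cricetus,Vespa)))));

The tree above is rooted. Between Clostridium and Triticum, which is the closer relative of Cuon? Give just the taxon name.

The MRCA of Cuon and Triticum subtends ((Staphylococcus,((Brassica,Picea),Cuon)),(Gulo,(Papio,Felis),(Corvus,((Melursus,(Camponotus,Drosophila,Triticum)),Cricetus,Vespa)))) (14 taxa).
The MRCA of Cuon and Clostridium is the root, subtending the entire tree (26 taxa).
The first is nested inside the second, so Cuon shares a more recent common ancestor with Triticum.

Triticum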